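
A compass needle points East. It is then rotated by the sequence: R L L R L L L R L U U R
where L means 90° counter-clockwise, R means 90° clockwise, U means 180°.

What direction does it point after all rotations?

Answer: Final heading: West

Derivation:
Start: East
  R (right (90° clockwise)) -> South
  L (left (90° counter-clockwise)) -> East
  L (left (90° counter-clockwise)) -> North
  R (right (90° clockwise)) -> East
  L (left (90° counter-clockwise)) -> North
  L (left (90° counter-clockwise)) -> West
  L (left (90° counter-clockwise)) -> South
  R (right (90° clockwise)) -> West
  L (left (90° counter-clockwise)) -> South
  U (U-turn (180°)) -> North
  U (U-turn (180°)) -> South
  R (right (90° clockwise)) -> West
Final: West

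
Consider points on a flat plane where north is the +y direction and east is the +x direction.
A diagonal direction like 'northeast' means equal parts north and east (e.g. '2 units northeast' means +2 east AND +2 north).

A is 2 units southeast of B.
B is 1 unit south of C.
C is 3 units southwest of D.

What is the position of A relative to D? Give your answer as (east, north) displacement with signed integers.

Answer: A is at (east=-1, north=-6) relative to D.

Derivation:
Place D at the origin (east=0, north=0).
  C is 3 units southwest of D: delta (east=-3, north=-3); C at (east=-3, north=-3).
  B is 1 unit south of C: delta (east=+0, north=-1); B at (east=-3, north=-4).
  A is 2 units southeast of B: delta (east=+2, north=-2); A at (east=-1, north=-6).
Therefore A relative to D: (east=-1, north=-6).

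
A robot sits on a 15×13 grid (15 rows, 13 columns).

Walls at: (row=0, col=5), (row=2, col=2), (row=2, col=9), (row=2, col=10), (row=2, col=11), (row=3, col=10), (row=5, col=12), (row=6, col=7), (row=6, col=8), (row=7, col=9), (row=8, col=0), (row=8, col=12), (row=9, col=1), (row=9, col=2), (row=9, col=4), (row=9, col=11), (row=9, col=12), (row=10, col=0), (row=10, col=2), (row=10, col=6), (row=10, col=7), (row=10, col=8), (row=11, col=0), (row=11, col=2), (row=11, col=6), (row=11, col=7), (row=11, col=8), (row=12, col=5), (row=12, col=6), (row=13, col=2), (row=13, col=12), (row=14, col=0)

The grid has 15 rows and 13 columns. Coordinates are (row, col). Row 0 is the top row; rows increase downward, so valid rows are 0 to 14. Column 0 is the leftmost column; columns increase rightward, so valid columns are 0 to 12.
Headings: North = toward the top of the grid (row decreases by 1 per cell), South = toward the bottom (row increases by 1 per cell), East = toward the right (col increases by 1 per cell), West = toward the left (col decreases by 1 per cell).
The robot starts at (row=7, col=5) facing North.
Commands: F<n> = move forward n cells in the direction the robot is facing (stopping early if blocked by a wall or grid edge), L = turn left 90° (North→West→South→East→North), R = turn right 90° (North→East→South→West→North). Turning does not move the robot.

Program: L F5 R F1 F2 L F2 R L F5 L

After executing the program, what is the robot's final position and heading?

Start: (row=7, col=5), facing North
  L: turn left, now facing West
  F5: move forward 5, now at (row=7, col=0)
  R: turn right, now facing North
  F1: move forward 1, now at (row=6, col=0)
  F2: move forward 2, now at (row=4, col=0)
  L: turn left, now facing West
  F2: move forward 0/2 (blocked), now at (row=4, col=0)
  R: turn right, now facing North
  L: turn left, now facing West
  F5: move forward 0/5 (blocked), now at (row=4, col=0)
  L: turn left, now facing South
Final: (row=4, col=0), facing South

Answer: Final position: (row=4, col=0), facing South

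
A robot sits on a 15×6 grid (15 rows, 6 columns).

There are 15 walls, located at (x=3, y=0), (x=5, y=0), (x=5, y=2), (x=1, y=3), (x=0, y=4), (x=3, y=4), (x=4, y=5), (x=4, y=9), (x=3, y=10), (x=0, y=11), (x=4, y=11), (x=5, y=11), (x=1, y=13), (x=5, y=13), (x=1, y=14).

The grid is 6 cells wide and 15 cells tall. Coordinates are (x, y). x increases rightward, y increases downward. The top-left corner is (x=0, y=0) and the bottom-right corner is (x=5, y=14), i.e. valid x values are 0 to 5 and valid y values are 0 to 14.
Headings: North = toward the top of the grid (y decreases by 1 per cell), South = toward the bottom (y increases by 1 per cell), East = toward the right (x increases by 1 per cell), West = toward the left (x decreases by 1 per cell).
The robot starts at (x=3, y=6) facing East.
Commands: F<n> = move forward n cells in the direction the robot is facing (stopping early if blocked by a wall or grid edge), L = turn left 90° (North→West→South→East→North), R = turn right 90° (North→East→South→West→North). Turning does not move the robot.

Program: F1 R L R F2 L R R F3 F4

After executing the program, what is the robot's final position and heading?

Start: (x=3, y=6), facing East
  F1: move forward 1, now at (x=4, y=6)
  R: turn right, now facing South
  L: turn left, now facing East
  R: turn right, now facing South
  F2: move forward 2, now at (x=4, y=8)
  L: turn left, now facing East
  R: turn right, now facing South
  R: turn right, now facing West
  F3: move forward 3, now at (x=1, y=8)
  F4: move forward 1/4 (blocked), now at (x=0, y=8)
Final: (x=0, y=8), facing West

Answer: Final position: (x=0, y=8), facing West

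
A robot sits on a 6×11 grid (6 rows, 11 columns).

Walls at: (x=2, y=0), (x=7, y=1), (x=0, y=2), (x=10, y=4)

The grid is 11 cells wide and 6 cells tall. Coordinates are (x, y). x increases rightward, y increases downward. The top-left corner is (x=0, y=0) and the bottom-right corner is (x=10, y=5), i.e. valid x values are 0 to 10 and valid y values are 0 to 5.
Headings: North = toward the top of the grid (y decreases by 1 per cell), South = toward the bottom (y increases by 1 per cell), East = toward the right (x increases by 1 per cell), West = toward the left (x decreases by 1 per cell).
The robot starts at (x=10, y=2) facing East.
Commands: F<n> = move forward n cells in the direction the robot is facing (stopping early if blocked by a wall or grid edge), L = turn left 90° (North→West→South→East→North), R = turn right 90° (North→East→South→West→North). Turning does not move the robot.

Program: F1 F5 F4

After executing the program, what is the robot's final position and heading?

Answer: Final position: (x=10, y=2), facing East

Derivation:
Start: (x=10, y=2), facing East
  F1: move forward 0/1 (blocked), now at (x=10, y=2)
  F5: move forward 0/5 (blocked), now at (x=10, y=2)
  F4: move forward 0/4 (blocked), now at (x=10, y=2)
Final: (x=10, y=2), facing East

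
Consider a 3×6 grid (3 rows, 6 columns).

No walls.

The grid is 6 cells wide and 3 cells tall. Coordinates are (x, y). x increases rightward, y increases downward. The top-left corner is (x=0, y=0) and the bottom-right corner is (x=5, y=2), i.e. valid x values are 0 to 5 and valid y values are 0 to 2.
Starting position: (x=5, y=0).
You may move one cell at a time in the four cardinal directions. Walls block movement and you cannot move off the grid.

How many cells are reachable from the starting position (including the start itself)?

Answer: Reachable cells: 18

Derivation:
BFS flood-fill from (x=5, y=0):
  Distance 0: (x=5, y=0)
  Distance 1: (x=4, y=0), (x=5, y=1)
  Distance 2: (x=3, y=0), (x=4, y=1), (x=5, y=2)
  Distance 3: (x=2, y=0), (x=3, y=1), (x=4, y=2)
  Distance 4: (x=1, y=0), (x=2, y=1), (x=3, y=2)
  Distance 5: (x=0, y=0), (x=1, y=1), (x=2, y=2)
  Distance 6: (x=0, y=1), (x=1, y=2)
  Distance 7: (x=0, y=2)
Total reachable: 18 (grid has 18 open cells total)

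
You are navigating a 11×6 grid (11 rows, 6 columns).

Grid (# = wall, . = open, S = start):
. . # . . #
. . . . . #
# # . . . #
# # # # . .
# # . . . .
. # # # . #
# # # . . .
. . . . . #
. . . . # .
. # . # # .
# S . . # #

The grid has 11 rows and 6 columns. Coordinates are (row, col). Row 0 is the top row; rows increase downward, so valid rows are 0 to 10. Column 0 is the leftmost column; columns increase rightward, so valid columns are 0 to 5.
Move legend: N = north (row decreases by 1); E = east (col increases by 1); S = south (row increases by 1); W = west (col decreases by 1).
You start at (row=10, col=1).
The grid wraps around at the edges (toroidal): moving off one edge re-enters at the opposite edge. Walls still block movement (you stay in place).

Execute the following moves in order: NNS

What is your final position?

Start: (row=10, col=1)
  N (north): blocked, stay at (row=10, col=1)
  N (north): blocked, stay at (row=10, col=1)
  S (south): (row=10, col=1) -> (row=0, col=1)
Final: (row=0, col=1)

Answer: Final position: (row=0, col=1)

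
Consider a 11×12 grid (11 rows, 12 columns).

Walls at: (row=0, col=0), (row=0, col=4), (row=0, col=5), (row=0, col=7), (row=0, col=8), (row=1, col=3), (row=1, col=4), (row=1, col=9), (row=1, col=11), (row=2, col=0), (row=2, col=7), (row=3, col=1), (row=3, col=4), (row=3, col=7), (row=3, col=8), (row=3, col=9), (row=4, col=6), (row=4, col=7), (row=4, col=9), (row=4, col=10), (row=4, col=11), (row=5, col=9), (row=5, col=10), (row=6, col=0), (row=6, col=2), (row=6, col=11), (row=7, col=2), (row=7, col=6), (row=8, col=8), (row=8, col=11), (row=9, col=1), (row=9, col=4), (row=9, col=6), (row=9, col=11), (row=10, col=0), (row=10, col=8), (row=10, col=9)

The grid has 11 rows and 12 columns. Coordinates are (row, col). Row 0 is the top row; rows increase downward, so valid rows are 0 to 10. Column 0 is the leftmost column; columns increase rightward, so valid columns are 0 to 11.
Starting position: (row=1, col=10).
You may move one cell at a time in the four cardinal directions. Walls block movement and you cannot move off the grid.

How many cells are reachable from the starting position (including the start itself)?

BFS flood-fill from (row=1, col=10):
  Distance 0: (row=1, col=10)
  Distance 1: (row=0, col=10), (row=2, col=10)
  Distance 2: (row=0, col=9), (row=0, col=11), (row=2, col=9), (row=2, col=11), (row=3, col=10)
  Distance 3: (row=2, col=8), (row=3, col=11)
  Distance 4: (row=1, col=8)
  Distance 5: (row=1, col=7)
  Distance 6: (row=1, col=6)
  Distance 7: (row=0, col=6), (row=1, col=5), (row=2, col=6)
  Distance 8: (row=2, col=5), (row=3, col=6)
  Distance 9: (row=2, col=4), (row=3, col=5)
  Distance 10: (row=2, col=3), (row=4, col=5)
  Distance 11: (row=2, col=2), (row=3, col=3), (row=4, col=4), (row=5, col=5)
  Distance 12: (row=1, col=2), (row=2, col=1), (row=3, col=2), (row=4, col=3), (row=5, col=4), (row=5, col=6), (row=6, col=5)
  Distance 13: (row=0, col=2), (row=1, col=1), (row=4, col=2), (row=5, col=3), (row=5, col=7), (row=6, col=4), (row=6, col=6), (row=7, col=5)
  Distance 14: (row=0, col=1), (row=0, col=3), (row=1, col=0), (row=4, col=1), (row=5, col=2), (row=5, col=8), (row=6, col=3), (row=6, col=7), (row=7, col=4), (row=8, col=5)
  Distance 15: (row=4, col=0), (row=4, col=8), (row=5, col=1), (row=6, col=8), (row=7, col=3), (row=7, col=7), (row=8, col=4), (row=8, col=6), (row=9, col=5)
  Distance 16: (row=3, col=0), (row=5, col=0), (row=6, col=1), (row=6, col=9), (row=7, col=8), (row=8, col=3), (row=8, col=7), (row=10, col=5)
  Distance 17: (row=6, col=10), (row=7, col=1), (row=7, col=9), (row=8, col=2), (row=9, col=3), (row=9, col=7), (row=10, col=4), (row=10, col=6)
  Distance 18: (row=7, col=0), (row=7, col=10), (row=8, col=1), (row=8, col=9), (row=9, col=2), (row=9, col=8), (row=10, col=3), (row=10, col=7)
  Distance 19: (row=7, col=11), (row=8, col=0), (row=8, col=10), (row=9, col=9), (row=10, col=2)
  Distance 20: (row=9, col=0), (row=9, col=10), (row=10, col=1)
  Distance 21: (row=10, col=10)
  Distance 22: (row=10, col=11)
Total reachable: 94 (grid has 95 open cells total)

Answer: Reachable cells: 94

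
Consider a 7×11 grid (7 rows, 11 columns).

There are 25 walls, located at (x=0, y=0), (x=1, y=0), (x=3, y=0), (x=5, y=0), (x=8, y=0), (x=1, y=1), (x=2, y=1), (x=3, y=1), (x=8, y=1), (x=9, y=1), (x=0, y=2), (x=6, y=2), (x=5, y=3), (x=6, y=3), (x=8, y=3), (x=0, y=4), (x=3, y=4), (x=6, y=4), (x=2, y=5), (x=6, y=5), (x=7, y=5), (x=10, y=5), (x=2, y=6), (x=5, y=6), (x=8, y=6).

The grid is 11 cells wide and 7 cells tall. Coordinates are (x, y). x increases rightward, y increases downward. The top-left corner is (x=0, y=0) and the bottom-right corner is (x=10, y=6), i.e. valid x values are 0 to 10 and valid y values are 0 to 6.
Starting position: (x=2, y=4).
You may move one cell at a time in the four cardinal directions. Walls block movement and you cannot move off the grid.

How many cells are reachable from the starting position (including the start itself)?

Answer: Reachable cells: 48

Derivation:
BFS flood-fill from (x=2, y=4):
  Distance 0: (x=2, y=4)
  Distance 1: (x=2, y=3), (x=1, y=4)
  Distance 2: (x=2, y=2), (x=1, y=3), (x=3, y=3), (x=1, y=5)
  Distance 3: (x=1, y=2), (x=3, y=2), (x=0, y=3), (x=4, y=3), (x=0, y=5), (x=1, y=6)
  Distance 4: (x=4, y=2), (x=4, y=4), (x=0, y=6)
  Distance 5: (x=4, y=1), (x=5, y=2), (x=5, y=4), (x=4, y=5)
  Distance 6: (x=4, y=0), (x=5, y=1), (x=3, y=5), (x=5, y=5), (x=4, y=6)
  Distance 7: (x=6, y=1), (x=3, y=6)
  Distance 8: (x=6, y=0), (x=7, y=1)
  Distance 9: (x=7, y=0), (x=7, y=2)
  Distance 10: (x=8, y=2), (x=7, y=3)
  Distance 11: (x=9, y=2), (x=7, y=4)
  Distance 12: (x=10, y=2), (x=9, y=3), (x=8, y=4)
  Distance 13: (x=10, y=1), (x=10, y=3), (x=9, y=4), (x=8, y=5)
  Distance 14: (x=10, y=0), (x=10, y=4), (x=9, y=5)
  Distance 15: (x=9, y=0), (x=9, y=6)
  Distance 16: (x=10, y=6)
Total reachable: 48 (grid has 52 open cells total)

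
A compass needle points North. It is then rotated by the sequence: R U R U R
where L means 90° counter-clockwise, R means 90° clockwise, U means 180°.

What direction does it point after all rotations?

Start: North
  R (right (90° clockwise)) -> East
  U (U-turn (180°)) -> West
  R (right (90° clockwise)) -> North
  U (U-turn (180°)) -> South
  R (right (90° clockwise)) -> West
Final: West

Answer: Final heading: West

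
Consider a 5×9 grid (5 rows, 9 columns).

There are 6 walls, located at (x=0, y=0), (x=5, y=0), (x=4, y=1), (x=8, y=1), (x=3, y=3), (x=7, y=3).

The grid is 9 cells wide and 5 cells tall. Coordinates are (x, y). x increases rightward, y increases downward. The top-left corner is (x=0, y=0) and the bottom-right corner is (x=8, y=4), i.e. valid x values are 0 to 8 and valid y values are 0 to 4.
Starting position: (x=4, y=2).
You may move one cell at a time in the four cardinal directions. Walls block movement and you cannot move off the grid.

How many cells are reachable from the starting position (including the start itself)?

BFS flood-fill from (x=4, y=2):
  Distance 0: (x=4, y=2)
  Distance 1: (x=3, y=2), (x=5, y=2), (x=4, y=3)
  Distance 2: (x=3, y=1), (x=5, y=1), (x=2, y=2), (x=6, y=2), (x=5, y=3), (x=4, y=4)
  Distance 3: (x=3, y=0), (x=2, y=1), (x=6, y=1), (x=1, y=2), (x=7, y=2), (x=2, y=3), (x=6, y=3), (x=3, y=4), (x=5, y=4)
  Distance 4: (x=2, y=0), (x=4, y=0), (x=6, y=0), (x=1, y=1), (x=7, y=1), (x=0, y=2), (x=8, y=2), (x=1, y=3), (x=2, y=4), (x=6, y=4)
  Distance 5: (x=1, y=0), (x=7, y=0), (x=0, y=1), (x=0, y=3), (x=8, y=3), (x=1, y=4), (x=7, y=4)
  Distance 6: (x=8, y=0), (x=0, y=4), (x=8, y=4)
Total reachable: 39 (grid has 39 open cells total)

Answer: Reachable cells: 39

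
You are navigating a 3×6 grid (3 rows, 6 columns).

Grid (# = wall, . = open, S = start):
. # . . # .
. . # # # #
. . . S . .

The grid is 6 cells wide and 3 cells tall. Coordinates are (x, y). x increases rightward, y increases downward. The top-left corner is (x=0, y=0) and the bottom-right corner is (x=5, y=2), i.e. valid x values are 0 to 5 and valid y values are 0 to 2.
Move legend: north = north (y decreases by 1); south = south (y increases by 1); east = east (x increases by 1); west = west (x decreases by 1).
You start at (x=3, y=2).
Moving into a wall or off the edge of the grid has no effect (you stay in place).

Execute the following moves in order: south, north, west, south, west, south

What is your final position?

Start: (x=3, y=2)
  south (south): blocked, stay at (x=3, y=2)
  north (north): blocked, stay at (x=3, y=2)
  west (west): (x=3, y=2) -> (x=2, y=2)
  south (south): blocked, stay at (x=2, y=2)
  west (west): (x=2, y=2) -> (x=1, y=2)
  south (south): blocked, stay at (x=1, y=2)
Final: (x=1, y=2)

Answer: Final position: (x=1, y=2)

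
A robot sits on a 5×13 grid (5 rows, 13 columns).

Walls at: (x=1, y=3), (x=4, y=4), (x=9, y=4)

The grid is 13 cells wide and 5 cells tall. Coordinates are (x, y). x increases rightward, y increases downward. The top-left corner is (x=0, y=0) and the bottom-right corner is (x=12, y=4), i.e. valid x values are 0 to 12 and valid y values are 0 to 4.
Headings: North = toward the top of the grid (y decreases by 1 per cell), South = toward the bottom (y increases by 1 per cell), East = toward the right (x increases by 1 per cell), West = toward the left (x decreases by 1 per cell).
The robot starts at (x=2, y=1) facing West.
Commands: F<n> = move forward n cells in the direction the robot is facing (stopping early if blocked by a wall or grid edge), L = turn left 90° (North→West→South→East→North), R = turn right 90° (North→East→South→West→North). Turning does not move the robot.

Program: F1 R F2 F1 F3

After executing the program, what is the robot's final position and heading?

Answer: Final position: (x=1, y=0), facing North

Derivation:
Start: (x=2, y=1), facing West
  F1: move forward 1, now at (x=1, y=1)
  R: turn right, now facing North
  F2: move forward 1/2 (blocked), now at (x=1, y=0)
  F1: move forward 0/1 (blocked), now at (x=1, y=0)
  F3: move forward 0/3 (blocked), now at (x=1, y=0)
Final: (x=1, y=0), facing North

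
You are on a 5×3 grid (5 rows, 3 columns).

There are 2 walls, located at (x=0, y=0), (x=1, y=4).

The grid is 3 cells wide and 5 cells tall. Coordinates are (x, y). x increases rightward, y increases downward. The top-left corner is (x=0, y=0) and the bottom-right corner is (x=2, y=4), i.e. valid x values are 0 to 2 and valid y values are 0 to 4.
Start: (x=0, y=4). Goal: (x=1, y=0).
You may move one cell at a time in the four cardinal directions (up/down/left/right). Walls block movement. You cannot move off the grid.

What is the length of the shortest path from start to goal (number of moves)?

BFS from (x=0, y=4) until reaching (x=1, y=0):
  Distance 0: (x=0, y=4)
  Distance 1: (x=0, y=3)
  Distance 2: (x=0, y=2), (x=1, y=3)
  Distance 3: (x=0, y=1), (x=1, y=2), (x=2, y=3)
  Distance 4: (x=1, y=1), (x=2, y=2), (x=2, y=4)
  Distance 5: (x=1, y=0), (x=2, y=1)  <- goal reached here
One shortest path (5 moves): (x=0, y=4) -> (x=0, y=3) -> (x=1, y=3) -> (x=1, y=2) -> (x=1, y=1) -> (x=1, y=0)

Answer: Shortest path length: 5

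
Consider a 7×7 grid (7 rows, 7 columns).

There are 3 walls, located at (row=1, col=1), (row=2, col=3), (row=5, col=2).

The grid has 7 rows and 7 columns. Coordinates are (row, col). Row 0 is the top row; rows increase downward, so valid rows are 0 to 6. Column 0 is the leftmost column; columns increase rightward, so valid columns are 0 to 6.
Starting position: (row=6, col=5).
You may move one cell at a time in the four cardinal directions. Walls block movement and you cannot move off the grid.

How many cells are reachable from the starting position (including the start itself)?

Answer: Reachable cells: 46

Derivation:
BFS flood-fill from (row=6, col=5):
  Distance 0: (row=6, col=5)
  Distance 1: (row=5, col=5), (row=6, col=4), (row=6, col=6)
  Distance 2: (row=4, col=5), (row=5, col=4), (row=5, col=6), (row=6, col=3)
  Distance 3: (row=3, col=5), (row=4, col=4), (row=4, col=6), (row=5, col=3), (row=6, col=2)
  Distance 4: (row=2, col=5), (row=3, col=4), (row=3, col=6), (row=4, col=3), (row=6, col=1)
  Distance 5: (row=1, col=5), (row=2, col=4), (row=2, col=6), (row=3, col=3), (row=4, col=2), (row=5, col=1), (row=6, col=0)
  Distance 6: (row=0, col=5), (row=1, col=4), (row=1, col=6), (row=3, col=2), (row=4, col=1), (row=5, col=0)
  Distance 7: (row=0, col=4), (row=0, col=6), (row=1, col=3), (row=2, col=2), (row=3, col=1), (row=4, col=0)
  Distance 8: (row=0, col=3), (row=1, col=2), (row=2, col=1), (row=3, col=0)
  Distance 9: (row=0, col=2), (row=2, col=0)
  Distance 10: (row=0, col=1), (row=1, col=0)
  Distance 11: (row=0, col=0)
Total reachable: 46 (grid has 46 open cells total)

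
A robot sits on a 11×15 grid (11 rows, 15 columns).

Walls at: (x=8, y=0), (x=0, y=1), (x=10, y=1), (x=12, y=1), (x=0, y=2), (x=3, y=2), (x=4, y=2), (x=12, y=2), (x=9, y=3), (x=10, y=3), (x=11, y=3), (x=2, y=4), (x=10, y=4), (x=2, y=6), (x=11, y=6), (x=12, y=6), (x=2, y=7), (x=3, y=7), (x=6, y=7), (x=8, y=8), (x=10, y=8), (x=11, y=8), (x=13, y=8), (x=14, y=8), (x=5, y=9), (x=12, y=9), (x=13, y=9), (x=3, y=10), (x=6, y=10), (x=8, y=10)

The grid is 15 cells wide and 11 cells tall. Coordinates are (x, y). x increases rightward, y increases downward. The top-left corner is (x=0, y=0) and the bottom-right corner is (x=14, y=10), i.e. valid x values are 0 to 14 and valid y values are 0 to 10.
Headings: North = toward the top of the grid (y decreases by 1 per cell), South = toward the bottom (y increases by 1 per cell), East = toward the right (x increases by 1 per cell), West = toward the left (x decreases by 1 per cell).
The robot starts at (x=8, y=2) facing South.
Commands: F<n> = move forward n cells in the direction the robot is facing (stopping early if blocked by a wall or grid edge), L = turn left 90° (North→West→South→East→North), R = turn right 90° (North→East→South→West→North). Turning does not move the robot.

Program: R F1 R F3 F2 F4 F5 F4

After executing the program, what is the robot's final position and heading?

Answer: Final position: (x=7, y=0), facing North

Derivation:
Start: (x=8, y=2), facing South
  R: turn right, now facing West
  F1: move forward 1, now at (x=7, y=2)
  R: turn right, now facing North
  F3: move forward 2/3 (blocked), now at (x=7, y=0)
  F2: move forward 0/2 (blocked), now at (x=7, y=0)
  F4: move forward 0/4 (blocked), now at (x=7, y=0)
  F5: move forward 0/5 (blocked), now at (x=7, y=0)
  F4: move forward 0/4 (blocked), now at (x=7, y=0)
Final: (x=7, y=0), facing North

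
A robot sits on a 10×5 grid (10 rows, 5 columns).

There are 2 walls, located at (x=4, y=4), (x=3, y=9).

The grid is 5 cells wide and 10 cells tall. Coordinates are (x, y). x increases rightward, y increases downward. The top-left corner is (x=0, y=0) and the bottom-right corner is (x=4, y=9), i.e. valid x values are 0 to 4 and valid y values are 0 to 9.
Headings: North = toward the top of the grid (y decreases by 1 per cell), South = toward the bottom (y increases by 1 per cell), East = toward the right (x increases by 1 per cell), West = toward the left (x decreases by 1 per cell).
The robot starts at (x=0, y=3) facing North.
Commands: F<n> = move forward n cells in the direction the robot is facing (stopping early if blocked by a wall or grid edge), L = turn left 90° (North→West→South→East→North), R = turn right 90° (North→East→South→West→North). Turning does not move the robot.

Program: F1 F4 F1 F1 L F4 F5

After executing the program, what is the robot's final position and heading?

Answer: Final position: (x=0, y=0), facing West

Derivation:
Start: (x=0, y=3), facing North
  F1: move forward 1, now at (x=0, y=2)
  F4: move forward 2/4 (blocked), now at (x=0, y=0)
  F1: move forward 0/1 (blocked), now at (x=0, y=0)
  F1: move forward 0/1 (blocked), now at (x=0, y=0)
  L: turn left, now facing West
  F4: move forward 0/4 (blocked), now at (x=0, y=0)
  F5: move forward 0/5 (blocked), now at (x=0, y=0)
Final: (x=0, y=0), facing West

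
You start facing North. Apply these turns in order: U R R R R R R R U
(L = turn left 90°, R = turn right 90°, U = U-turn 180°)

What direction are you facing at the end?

Start: North
  U (U-turn (180°)) -> South
  R (right (90° clockwise)) -> West
  R (right (90° clockwise)) -> North
  R (right (90° clockwise)) -> East
  R (right (90° clockwise)) -> South
  R (right (90° clockwise)) -> West
  R (right (90° clockwise)) -> North
  R (right (90° clockwise)) -> East
  U (U-turn (180°)) -> West
Final: West

Answer: Final heading: West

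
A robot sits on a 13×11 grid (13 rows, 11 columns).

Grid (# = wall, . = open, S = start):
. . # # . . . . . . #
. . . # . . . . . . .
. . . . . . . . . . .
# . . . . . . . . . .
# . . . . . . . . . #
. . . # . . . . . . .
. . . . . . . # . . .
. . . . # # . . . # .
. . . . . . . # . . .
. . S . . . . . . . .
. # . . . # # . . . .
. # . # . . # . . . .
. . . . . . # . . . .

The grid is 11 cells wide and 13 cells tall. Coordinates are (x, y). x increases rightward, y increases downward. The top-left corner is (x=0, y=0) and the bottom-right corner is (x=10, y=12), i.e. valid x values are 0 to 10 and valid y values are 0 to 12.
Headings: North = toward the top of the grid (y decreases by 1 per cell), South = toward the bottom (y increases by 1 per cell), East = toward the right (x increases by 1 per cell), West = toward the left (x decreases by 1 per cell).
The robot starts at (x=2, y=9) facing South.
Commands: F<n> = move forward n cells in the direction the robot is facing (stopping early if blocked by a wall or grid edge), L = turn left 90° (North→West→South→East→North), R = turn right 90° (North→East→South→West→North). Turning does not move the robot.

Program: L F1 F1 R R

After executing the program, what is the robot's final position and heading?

Answer: Final position: (x=4, y=9), facing West

Derivation:
Start: (x=2, y=9), facing South
  L: turn left, now facing East
  F1: move forward 1, now at (x=3, y=9)
  F1: move forward 1, now at (x=4, y=9)
  R: turn right, now facing South
  R: turn right, now facing West
Final: (x=4, y=9), facing West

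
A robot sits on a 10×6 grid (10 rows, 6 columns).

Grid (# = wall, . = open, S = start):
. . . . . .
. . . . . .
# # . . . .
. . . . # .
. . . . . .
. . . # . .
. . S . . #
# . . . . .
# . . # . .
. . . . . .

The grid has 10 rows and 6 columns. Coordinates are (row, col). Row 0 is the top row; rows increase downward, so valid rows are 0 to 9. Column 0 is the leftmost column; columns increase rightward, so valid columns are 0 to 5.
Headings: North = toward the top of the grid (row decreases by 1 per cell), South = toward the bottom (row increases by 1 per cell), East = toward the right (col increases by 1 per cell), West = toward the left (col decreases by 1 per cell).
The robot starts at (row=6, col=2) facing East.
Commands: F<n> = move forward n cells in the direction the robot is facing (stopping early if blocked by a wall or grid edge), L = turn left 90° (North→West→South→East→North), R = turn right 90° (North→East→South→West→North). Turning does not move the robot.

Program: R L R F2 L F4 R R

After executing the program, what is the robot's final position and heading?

Answer: Final position: (row=8, col=2), facing West

Derivation:
Start: (row=6, col=2), facing East
  R: turn right, now facing South
  L: turn left, now facing East
  R: turn right, now facing South
  F2: move forward 2, now at (row=8, col=2)
  L: turn left, now facing East
  F4: move forward 0/4 (blocked), now at (row=8, col=2)
  R: turn right, now facing South
  R: turn right, now facing West
Final: (row=8, col=2), facing West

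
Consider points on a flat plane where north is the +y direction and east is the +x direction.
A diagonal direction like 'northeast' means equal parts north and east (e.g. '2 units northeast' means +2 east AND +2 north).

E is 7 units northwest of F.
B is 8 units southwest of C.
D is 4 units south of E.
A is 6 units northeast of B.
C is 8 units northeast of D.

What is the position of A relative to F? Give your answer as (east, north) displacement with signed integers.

Answer: A is at (east=-1, north=9) relative to F.

Derivation:
Place F at the origin (east=0, north=0).
  E is 7 units northwest of F: delta (east=-7, north=+7); E at (east=-7, north=7).
  D is 4 units south of E: delta (east=+0, north=-4); D at (east=-7, north=3).
  C is 8 units northeast of D: delta (east=+8, north=+8); C at (east=1, north=11).
  B is 8 units southwest of C: delta (east=-8, north=-8); B at (east=-7, north=3).
  A is 6 units northeast of B: delta (east=+6, north=+6); A at (east=-1, north=9).
Therefore A relative to F: (east=-1, north=9).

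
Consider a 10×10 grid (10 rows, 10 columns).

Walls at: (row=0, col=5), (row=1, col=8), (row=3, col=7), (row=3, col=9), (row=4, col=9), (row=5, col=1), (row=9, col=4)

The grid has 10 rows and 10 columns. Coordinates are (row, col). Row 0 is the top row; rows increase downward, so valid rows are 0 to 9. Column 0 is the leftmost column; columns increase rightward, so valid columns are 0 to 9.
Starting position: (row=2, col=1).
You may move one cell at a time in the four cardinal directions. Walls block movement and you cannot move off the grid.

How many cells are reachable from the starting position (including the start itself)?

Answer: Reachable cells: 93

Derivation:
BFS flood-fill from (row=2, col=1):
  Distance 0: (row=2, col=1)
  Distance 1: (row=1, col=1), (row=2, col=0), (row=2, col=2), (row=3, col=1)
  Distance 2: (row=0, col=1), (row=1, col=0), (row=1, col=2), (row=2, col=3), (row=3, col=0), (row=3, col=2), (row=4, col=1)
  Distance 3: (row=0, col=0), (row=0, col=2), (row=1, col=3), (row=2, col=4), (row=3, col=3), (row=4, col=0), (row=4, col=2)
  Distance 4: (row=0, col=3), (row=1, col=4), (row=2, col=5), (row=3, col=4), (row=4, col=3), (row=5, col=0), (row=5, col=2)
  Distance 5: (row=0, col=4), (row=1, col=5), (row=2, col=6), (row=3, col=5), (row=4, col=4), (row=5, col=3), (row=6, col=0), (row=6, col=2)
  Distance 6: (row=1, col=6), (row=2, col=7), (row=3, col=6), (row=4, col=5), (row=5, col=4), (row=6, col=1), (row=6, col=3), (row=7, col=0), (row=7, col=2)
  Distance 7: (row=0, col=6), (row=1, col=7), (row=2, col=8), (row=4, col=6), (row=5, col=5), (row=6, col=4), (row=7, col=1), (row=7, col=3), (row=8, col=0), (row=8, col=2)
  Distance 8: (row=0, col=7), (row=2, col=9), (row=3, col=8), (row=4, col=7), (row=5, col=6), (row=6, col=5), (row=7, col=4), (row=8, col=1), (row=8, col=3), (row=9, col=0), (row=9, col=2)
  Distance 9: (row=0, col=8), (row=1, col=9), (row=4, col=8), (row=5, col=7), (row=6, col=6), (row=7, col=5), (row=8, col=4), (row=9, col=1), (row=9, col=3)
  Distance 10: (row=0, col=9), (row=5, col=8), (row=6, col=7), (row=7, col=6), (row=8, col=5)
  Distance 11: (row=5, col=9), (row=6, col=8), (row=7, col=7), (row=8, col=6), (row=9, col=5)
  Distance 12: (row=6, col=9), (row=7, col=8), (row=8, col=7), (row=9, col=6)
  Distance 13: (row=7, col=9), (row=8, col=8), (row=9, col=7)
  Distance 14: (row=8, col=9), (row=9, col=8)
  Distance 15: (row=9, col=9)
Total reachable: 93 (grid has 93 open cells total)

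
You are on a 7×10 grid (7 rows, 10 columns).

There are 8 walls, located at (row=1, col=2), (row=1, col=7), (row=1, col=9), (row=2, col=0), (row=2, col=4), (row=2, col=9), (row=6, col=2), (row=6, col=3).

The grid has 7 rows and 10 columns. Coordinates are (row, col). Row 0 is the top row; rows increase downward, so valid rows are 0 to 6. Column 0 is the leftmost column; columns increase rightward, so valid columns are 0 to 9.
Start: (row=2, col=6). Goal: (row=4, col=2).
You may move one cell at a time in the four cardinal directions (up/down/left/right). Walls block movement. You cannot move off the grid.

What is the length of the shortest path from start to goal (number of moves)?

Answer: Shortest path length: 6

Derivation:
BFS from (row=2, col=6) until reaching (row=4, col=2):
  Distance 0: (row=2, col=6)
  Distance 1: (row=1, col=6), (row=2, col=5), (row=2, col=7), (row=3, col=6)
  Distance 2: (row=0, col=6), (row=1, col=5), (row=2, col=8), (row=3, col=5), (row=3, col=7), (row=4, col=6)
  Distance 3: (row=0, col=5), (row=0, col=7), (row=1, col=4), (row=1, col=8), (row=3, col=4), (row=3, col=8), (row=4, col=5), (row=4, col=7), (row=5, col=6)
  Distance 4: (row=0, col=4), (row=0, col=8), (row=1, col=3), (row=3, col=3), (row=3, col=9), (row=4, col=4), (row=4, col=8), (row=5, col=5), (row=5, col=7), (row=6, col=6)
  Distance 5: (row=0, col=3), (row=0, col=9), (row=2, col=3), (row=3, col=2), (row=4, col=3), (row=4, col=9), (row=5, col=4), (row=5, col=8), (row=6, col=5), (row=6, col=7)
  Distance 6: (row=0, col=2), (row=2, col=2), (row=3, col=1), (row=4, col=2), (row=5, col=3), (row=5, col=9), (row=6, col=4), (row=6, col=8)  <- goal reached here
One shortest path (6 moves): (row=2, col=6) -> (row=2, col=5) -> (row=3, col=5) -> (row=3, col=4) -> (row=3, col=3) -> (row=3, col=2) -> (row=4, col=2)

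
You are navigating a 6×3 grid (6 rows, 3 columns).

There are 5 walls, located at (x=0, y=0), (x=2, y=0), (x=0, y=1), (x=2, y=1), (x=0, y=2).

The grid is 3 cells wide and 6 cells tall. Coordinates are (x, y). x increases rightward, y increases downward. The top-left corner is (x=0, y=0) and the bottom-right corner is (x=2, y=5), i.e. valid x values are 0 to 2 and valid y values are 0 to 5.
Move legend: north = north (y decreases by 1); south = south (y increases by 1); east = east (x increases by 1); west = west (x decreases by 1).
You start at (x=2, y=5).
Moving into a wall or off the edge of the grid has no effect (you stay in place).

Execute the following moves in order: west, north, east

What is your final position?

Answer: Final position: (x=2, y=4)

Derivation:
Start: (x=2, y=5)
  west (west): (x=2, y=5) -> (x=1, y=5)
  north (north): (x=1, y=5) -> (x=1, y=4)
  east (east): (x=1, y=4) -> (x=2, y=4)
Final: (x=2, y=4)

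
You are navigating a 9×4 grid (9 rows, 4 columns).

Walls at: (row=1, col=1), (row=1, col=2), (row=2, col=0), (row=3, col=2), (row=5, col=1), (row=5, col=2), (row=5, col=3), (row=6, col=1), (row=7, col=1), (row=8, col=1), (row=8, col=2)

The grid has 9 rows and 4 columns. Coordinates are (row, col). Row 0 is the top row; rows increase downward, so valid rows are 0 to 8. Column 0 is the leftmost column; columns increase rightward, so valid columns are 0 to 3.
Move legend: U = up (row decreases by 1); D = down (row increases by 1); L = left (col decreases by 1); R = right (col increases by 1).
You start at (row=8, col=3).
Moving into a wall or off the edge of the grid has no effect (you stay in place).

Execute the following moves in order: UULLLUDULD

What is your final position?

Start: (row=8, col=3)
  U (up): (row=8, col=3) -> (row=7, col=3)
  U (up): (row=7, col=3) -> (row=6, col=3)
  L (left): (row=6, col=3) -> (row=6, col=2)
  L (left): blocked, stay at (row=6, col=2)
  L (left): blocked, stay at (row=6, col=2)
  U (up): blocked, stay at (row=6, col=2)
  D (down): (row=6, col=2) -> (row=7, col=2)
  U (up): (row=7, col=2) -> (row=6, col=2)
  L (left): blocked, stay at (row=6, col=2)
  D (down): (row=6, col=2) -> (row=7, col=2)
Final: (row=7, col=2)

Answer: Final position: (row=7, col=2)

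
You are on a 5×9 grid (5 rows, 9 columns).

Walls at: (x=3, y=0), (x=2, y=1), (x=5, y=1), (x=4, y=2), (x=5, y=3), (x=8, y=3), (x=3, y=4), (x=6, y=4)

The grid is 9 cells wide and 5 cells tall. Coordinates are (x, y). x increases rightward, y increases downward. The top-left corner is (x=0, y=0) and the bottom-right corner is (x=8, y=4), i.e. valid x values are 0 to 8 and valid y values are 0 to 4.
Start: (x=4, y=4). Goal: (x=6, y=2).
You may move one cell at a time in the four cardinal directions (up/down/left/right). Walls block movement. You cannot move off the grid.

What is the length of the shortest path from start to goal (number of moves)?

BFS from (x=4, y=4) until reaching (x=6, y=2):
  Distance 0: (x=4, y=4)
  Distance 1: (x=4, y=3), (x=5, y=4)
  Distance 2: (x=3, y=3)
  Distance 3: (x=3, y=2), (x=2, y=3)
  Distance 4: (x=3, y=1), (x=2, y=2), (x=1, y=3), (x=2, y=4)
  Distance 5: (x=4, y=1), (x=1, y=2), (x=0, y=3), (x=1, y=4)
  Distance 6: (x=4, y=0), (x=1, y=1), (x=0, y=2), (x=0, y=4)
  Distance 7: (x=1, y=0), (x=5, y=0), (x=0, y=1)
  Distance 8: (x=0, y=0), (x=2, y=0), (x=6, y=0)
  Distance 9: (x=7, y=0), (x=6, y=1)
  Distance 10: (x=8, y=0), (x=7, y=1), (x=6, y=2)  <- goal reached here
One shortest path (10 moves): (x=4, y=4) -> (x=4, y=3) -> (x=3, y=3) -> (x=3, y=2) -> (x=3, y=1) -> (x=4, y=1) -> (x=4, y=0) -> (x=5, y=0) -> (x=6, y=0) -> (x=6, y=1) -> (x=6, y=2)

Answer: Shortest path length: 10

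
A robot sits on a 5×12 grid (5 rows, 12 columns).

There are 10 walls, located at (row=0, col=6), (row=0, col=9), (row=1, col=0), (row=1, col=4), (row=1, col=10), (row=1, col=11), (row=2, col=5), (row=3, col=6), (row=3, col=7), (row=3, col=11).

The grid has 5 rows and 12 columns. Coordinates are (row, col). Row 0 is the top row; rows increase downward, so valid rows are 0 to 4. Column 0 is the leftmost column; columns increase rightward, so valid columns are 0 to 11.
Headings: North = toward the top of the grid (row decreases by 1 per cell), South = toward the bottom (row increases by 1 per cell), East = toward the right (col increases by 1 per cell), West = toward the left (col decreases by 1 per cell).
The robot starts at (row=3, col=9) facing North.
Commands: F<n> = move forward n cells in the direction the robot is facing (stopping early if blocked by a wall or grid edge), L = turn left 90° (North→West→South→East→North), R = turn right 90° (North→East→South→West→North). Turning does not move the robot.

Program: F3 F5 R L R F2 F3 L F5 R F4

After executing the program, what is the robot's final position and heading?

Start: (row=3, col=9), facing North
  F3: move forward 2/3 (blocked), now at (row=1, col=9)
  F5: move forward 0/5 (blocked), now at (row=1, col=9)
  R: turn right, now facing East
  L: turn left, now facing North
  R: turn right, now facing East
  F2: move forward 0/2 (blocked), now at (row=1, col=9)
  F3: move forward 0/3 (blocked), now at (row=1, col=9)
  L: turn left, now facing North
  F5: move forward 0/5 (blocked), now at (row=1, col=9)
  R: turn right, now facing East
  F4: move forward 0/4 (blocked), now at (row=1, col=9)
Final: (row=1, col=9), facing East

Answer: Final position: (row=1, col=9), facing East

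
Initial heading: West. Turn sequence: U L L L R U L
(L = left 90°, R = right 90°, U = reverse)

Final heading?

Answer: Final heading: North

Derivation:
Start: West
  U (U-turn (180°)) -> East
  L (left (90° counter-clockwise)) -> North
  L (left (90° counter-clockwise)) -> West
  L (left (90° counter-clockwise)) -> South
  R (right (90° clockwise)) -> West
  U (U-turn (180°)) -> East
  L (left (90° counter-clockwise)) -> North
Final: North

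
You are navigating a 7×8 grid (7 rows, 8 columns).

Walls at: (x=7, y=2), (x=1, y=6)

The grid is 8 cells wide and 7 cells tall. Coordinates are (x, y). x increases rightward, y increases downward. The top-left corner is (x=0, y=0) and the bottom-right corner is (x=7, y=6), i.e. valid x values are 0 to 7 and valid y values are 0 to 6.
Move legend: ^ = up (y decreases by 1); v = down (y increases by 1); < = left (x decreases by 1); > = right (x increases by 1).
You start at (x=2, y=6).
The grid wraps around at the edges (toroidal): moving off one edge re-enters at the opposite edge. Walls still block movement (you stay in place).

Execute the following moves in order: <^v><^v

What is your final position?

Start: (x=2, y=6)
  < (left): blocked, stay at (x=2, y=6)
  ^ (up): (x=2, y=6) -> (x=2, y=5)
  v (down): (x=2, y=5) -> (x=2, y=6)
  > (right): (x=2, y=6) -> (x=3, y=6)
  < (left): (x=3, y=6) -> (x=2, y=6)
  ^ (up): (x=2, y=6) -> (x=2, y=5)
  v (down): (x=2, y=5) -> (x=2, y=6)
Final: (x=2, y=6)

Answer: Final position: (x=2, y=6)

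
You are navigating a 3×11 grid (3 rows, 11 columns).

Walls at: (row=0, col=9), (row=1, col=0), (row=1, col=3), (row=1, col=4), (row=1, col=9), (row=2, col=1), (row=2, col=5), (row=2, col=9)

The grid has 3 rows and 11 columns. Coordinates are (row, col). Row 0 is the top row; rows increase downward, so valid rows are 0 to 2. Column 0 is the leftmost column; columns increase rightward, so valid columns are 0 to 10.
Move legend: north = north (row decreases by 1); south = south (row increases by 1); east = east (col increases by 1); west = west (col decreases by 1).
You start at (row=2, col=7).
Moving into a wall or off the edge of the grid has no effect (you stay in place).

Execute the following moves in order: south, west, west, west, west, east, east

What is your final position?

Start: (row=2, col=7)
  south (south): blocked, stay at (row=2, col=7)
  west (west): (row=2, col=7) -> (row=2, col=6)
  [×3]west (west): blocked, stay at (row=2, col=6)
  east (east): (row=2, col=6) -> (row=2, col=7)
  east (east): (row=2, col=7) -> (row=2, col=8)
Final: (row=2, col=8)

Answer: Final position: (row=2, col=8)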